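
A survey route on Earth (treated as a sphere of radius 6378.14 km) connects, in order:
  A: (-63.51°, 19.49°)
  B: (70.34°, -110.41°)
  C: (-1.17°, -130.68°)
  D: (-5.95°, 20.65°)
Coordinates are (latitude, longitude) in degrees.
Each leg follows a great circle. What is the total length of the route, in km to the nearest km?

42654 km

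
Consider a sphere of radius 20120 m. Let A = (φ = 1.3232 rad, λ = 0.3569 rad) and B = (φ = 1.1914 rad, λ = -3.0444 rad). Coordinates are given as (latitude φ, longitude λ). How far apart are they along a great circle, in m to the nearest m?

12510 m

With latitudes φ₁ = 75.814°, φ₂ = 68.262° and longitude difference Δλ = 165.120°:
Haversine: a = sin²(Δφ/2) + cos φ₁ cos φ₂ sin²(Δλ/2) = 0.0043 + (0.2451)(0.3704)(0.9832) = 0.09358.
Central angle c = 2·arcsin(√a) = 0.62179 rad.
Distance = R·c = 20120 × 0.6218 ≈ 12510 m.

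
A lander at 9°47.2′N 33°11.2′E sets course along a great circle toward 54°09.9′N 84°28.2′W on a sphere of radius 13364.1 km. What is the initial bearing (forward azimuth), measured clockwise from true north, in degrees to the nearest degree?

328°

Δλ = -117.657° = -2.0535 rad.
y = sin Δλ · cos φ₂ = (-0.8857)(0.5855) = -0.5186
x = cos φ₁ sin φ₂ − sin φ₁ cos φ₂ cos Δλ = (0.9854)(0.8107) − (0.1700)(0.5855)(-0.4642) = 0.8451
θ = atan2(y, x) = -31.53°; adding 360° gives 328°.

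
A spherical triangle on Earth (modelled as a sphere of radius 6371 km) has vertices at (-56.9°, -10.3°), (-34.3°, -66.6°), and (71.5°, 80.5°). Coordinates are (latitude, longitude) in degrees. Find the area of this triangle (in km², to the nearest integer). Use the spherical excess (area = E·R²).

92984810 km²

Side lengths (central angles): a = 2.4257, b = 2.4929, c = 0.7636 rad; semiperimeter s = 2.8410.
By l'Huilier's theorem, tan(E/4) = √[tan(s/2) tan((s−a)/2) tan((s−b)/2) tan((s−c)/2)], giving spherical excess E = 2.2909 rad.
Area = E·R² = 2.2909 × (6371)² ≈ 92984810 km².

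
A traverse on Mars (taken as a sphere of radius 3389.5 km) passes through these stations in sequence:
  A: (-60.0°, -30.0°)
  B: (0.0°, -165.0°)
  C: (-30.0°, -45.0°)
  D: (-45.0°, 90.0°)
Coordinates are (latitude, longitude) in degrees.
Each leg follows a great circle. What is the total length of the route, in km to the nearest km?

18985 km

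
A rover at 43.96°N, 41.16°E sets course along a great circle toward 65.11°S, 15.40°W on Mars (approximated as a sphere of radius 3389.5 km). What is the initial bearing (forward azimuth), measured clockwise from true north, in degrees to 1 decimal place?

203.3°

Δλ = -56.560° = -0.9872 rad.
y = sin Δλ · cos φ₂ = (-0.8345)(0.4209) = -0.3512
x = cos φ₁ sin φ₂ − sin φ₁ cos φ₂ cos Δλ = (0.7198)(-0.9071) − (0.6942)(0.4209)(0.5511) = -0.8140
θ = atan2(y, x) = -156.66°; adding 360° gives 203.3°.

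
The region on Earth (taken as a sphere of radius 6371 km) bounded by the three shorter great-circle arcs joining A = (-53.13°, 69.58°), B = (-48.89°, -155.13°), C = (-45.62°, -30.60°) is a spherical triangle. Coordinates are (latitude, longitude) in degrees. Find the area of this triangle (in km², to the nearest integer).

30002128 km²

Side lengths (central angles): a = 1.2893, b = 1.0500, c = 1.2425 rad; semiperimeter s = 1.7909.
By l'Huilier's theorem, tan(E/4) = √[tan(s/2) tan((s−a)/2) tan((s−b)/2) tan((s−c)/2)], giving spherical excess E = 0.7392 rad.
Area = E·R² = 0.7392 × (6371)² ≈ 30002128 km².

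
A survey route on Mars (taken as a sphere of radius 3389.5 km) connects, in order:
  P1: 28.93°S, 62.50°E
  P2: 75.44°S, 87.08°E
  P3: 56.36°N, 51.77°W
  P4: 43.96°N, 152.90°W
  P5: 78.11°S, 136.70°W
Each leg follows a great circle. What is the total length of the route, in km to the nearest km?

Leg P1→P2: central angle 0.8389 rad, distance 2843.4 km.
Leg P2→P3: central angle 2.7157 rad, distance 9204.8 km.
Leg P3→P4: central angle 1.0461 rad, distance 3545.8 km.
Leg P4→P5: central angle 2.1375 rad, distance 7245.0 km.
Total: 2843.4 + 9204.8 + 3545.8 + 7245.0 ≈ 22839 km.

22839 km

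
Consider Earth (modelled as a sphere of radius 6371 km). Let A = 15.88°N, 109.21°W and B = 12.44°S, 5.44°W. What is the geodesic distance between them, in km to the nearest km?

In radians: φ₁ = 0.2772, φ₂ = -0.2171, Δλ = 103.770° = 1.8111 rad.
cos c = sin φ₁ sin φ₂ + cos φ₁ cos φ₂ cos Δλ = (0.2736)(-0.2154) + (0.9618)(0.9765)(-0.2380) = -0.28251,
so c = arccos(-0.28251) = 1.85721 rad.
Distance = R·c = 6371 × 1.8572 ≈ 11832 km.

11832 km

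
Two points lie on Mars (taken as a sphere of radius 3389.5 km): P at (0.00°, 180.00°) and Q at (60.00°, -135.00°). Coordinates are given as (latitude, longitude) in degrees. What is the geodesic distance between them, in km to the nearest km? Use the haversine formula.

4099 km

With latitudes φ₁ = 0.000°, φ₂ = 60.000° and longitude difference Δλ = 45.000°:
Haversine: a = sin²(Δφ/2) + cos φ₁ cos φ₂ sin²(Δλ/2) = 0.2500 + (1.0000)(0.5000)(0.1464) = 0.32322.
Central angle c = 2·arcsin(√a) = 1.20943 rad.
Distance = R·c = 3389.5 × 1.2094 ≈ 4099 km.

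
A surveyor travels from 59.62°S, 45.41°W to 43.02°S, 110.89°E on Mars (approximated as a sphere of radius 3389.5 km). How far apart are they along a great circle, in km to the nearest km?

4468 km

With latitudes φ₁ = -59.620°, φ₂ = -43.020° and longitude difference Δλ = 156.300°:
cos c = sin φ₁ sin φ₂ + cos φ₁ cos φ₂ cos Δλ = (-0.8627)(-0.6823) + (0.5057)(0.7311)(-0.9157) = 0.25001,
so c = arccos(0.25001) = 1.31811 rad.
Distance = R·c = 3389.5 × 1.3181 ≈ 4468 km.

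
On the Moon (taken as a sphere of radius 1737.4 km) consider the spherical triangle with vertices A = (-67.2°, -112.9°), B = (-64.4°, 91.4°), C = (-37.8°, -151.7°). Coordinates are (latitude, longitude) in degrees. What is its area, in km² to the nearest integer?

856556 km²

Side lengths (central angles): a = 1.1612, b = 0.6374, c = 0.8247 rad; semiperimeter s = 1.3116.
By l'Huilier's theorem, tan(E/4) = √[tan(s/2) tan((s−a)/2) tan((s−b)/2) tan((s−c)/2)], giving spherical excess E = 0.2838 rad.
Area = E·R² = 0.2838 × (1737.4)² ≈ 856556 km².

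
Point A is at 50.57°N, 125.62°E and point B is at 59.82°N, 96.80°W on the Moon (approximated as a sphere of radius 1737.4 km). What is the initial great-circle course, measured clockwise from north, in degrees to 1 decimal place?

22.1°

With φ₁ = 0.8826, φ₂ = 1.0441, Δλ = 2.4012 rad, the forward-azimuth formula gives
θ = atan2( sin Δλ cos φ₂ , cos φ₁ sin φ₂ − sin φ₁ cos φ₂ cos Δλ ) = atan2(0.3391, 0.8357) = 22.09°.
So the initial bearing is 22.1°.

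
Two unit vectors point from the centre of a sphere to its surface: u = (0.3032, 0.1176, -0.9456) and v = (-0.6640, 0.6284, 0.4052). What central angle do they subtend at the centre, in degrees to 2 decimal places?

120.70°

u·v = -0.5106; |u| = 1.0000, |v| = 1.0000.
cos θ = (u·v)/(|u||v|) = -0.5106, so θ = 120.70°.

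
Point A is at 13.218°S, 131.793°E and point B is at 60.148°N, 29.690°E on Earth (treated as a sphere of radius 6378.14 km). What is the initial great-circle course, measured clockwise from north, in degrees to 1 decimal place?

With φ₁ = -0.2307, φ₂ = 1.0498, Δλ = -1.7820 rad, the forward-azimuth formula gives
θ = atan2( sin Δλ cos φ₂ , cos φ₁ sin φ₂ − sin φ₁ cos φ₂ cos Δλ ) = atan2(-0.4867, 0.8205) = -30.68°.
Adding 360° brings this into [0°, 360°): 329.3°.

329.3°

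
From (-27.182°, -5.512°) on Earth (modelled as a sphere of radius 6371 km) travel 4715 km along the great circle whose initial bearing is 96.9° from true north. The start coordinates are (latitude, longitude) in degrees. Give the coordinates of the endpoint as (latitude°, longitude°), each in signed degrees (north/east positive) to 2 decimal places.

-24.17°, 41.69°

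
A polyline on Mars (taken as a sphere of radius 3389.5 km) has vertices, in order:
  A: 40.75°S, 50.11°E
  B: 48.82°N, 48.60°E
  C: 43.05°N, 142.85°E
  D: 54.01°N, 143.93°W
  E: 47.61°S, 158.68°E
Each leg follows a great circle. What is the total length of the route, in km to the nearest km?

18401 km

Leg A→B: central angle 1.5635 rad, distance 5299.4 km.
Leg B→C: central angle 1.0723 rad, distance 3634.5 km.
Leg C→D: central angle 0.8281 rad, distance 2806.7 km.
Leg D→E: central angle 1.9650 rad, distance 6660.4 km.
Total: 5299.4 + 3634.5 + 2806.7 + 6660.4 ≈ 18401 km.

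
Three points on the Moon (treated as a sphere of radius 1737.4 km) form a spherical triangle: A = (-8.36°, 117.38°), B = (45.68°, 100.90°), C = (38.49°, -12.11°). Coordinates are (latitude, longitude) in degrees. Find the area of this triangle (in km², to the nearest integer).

1834969 km²

Side lengths (central angles): a = 1.3372, b = 2.1932, c = 0.9778 rad; semiperimeter s = 2.2541.
By l'Huilier's theorem, tan(E/4) = √[tan(s/2) tan((s−a)/2) tan((s−b)/2) tan((s−c)/2)], giving spherical excess E = 0.6079 rad.
Area = E·R² = 0.6079 × (1737.4)² ≈ 1834969 km².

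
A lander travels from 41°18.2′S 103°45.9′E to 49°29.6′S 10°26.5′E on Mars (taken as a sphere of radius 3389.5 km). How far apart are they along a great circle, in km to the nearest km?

3652 km

With latitudes φ₁ = -41.303°, φ₂ = -49.493° and longitude difference Δλ = -93.323°:
cos c = sin φ₁ sin φ₂ + cos φ₁ cos φ₂ cos Δλ = (-0.6600)(-0.7603) + (0.7512)(0.6495)(-0.0580) = 0.47357,
so c = arccos(0.47357) = 1.07746 rad.
Distance = R·c = 3389.5 × 1.0775 ≈ 3652 km.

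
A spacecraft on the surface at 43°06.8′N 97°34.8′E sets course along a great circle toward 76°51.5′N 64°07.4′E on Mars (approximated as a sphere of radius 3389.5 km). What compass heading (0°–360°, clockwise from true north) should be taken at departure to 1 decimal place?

347.8°

Δλ = -33.457° = -0.5839 rad.
y = sin Δλ · cos φ₂ = (-0.5513)(0.2274) = -0.1253
x = cos φ₁ sin φ₂ − sin φ₁ cos φ₂ cos Δλ = (0.7300)(0.9738) − (0.6834)(0.2274)(0.8343) = 0.5812
θ = atan2(y, x) = -12.17°; adding 360° gives 347.8°.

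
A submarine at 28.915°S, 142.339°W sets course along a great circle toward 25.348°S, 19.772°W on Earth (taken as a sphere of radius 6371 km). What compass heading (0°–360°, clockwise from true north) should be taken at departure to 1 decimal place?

128.7°

With φ₁ = -0.5047, φ₂ = -0.4424, Δλ = 2.1392 rad, the forward-azimuth formula gives
θ = atan2( sin Δλ cos φ₂ , cos φ₁ sin φ₂ − sin φ₁ cos φ₂ cos Δλ ) = atan2(0.7616, -0.6100) = 128.69°.
So the initial bearing is 128.7°.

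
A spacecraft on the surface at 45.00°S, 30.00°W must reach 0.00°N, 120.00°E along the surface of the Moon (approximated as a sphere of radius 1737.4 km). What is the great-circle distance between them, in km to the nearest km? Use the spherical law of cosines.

Let φ₁ = -0.7854 rad, φ₂ = 0.0000 rad, and Δλ = 2.6180 rad.
cos c = sin φ₁ sin φ₂ + cos φ₁ cos φ₂ cos Δλ = (-0.7071)(0.0000) + (0.7071)(1.0000)(-0.8660) = -0.61237,
so c = arccos(-0.61237) = 2.22985 rad.
Distance = R·c = 1737.4 × 2.2299 ≈ 3874 km.

3874 km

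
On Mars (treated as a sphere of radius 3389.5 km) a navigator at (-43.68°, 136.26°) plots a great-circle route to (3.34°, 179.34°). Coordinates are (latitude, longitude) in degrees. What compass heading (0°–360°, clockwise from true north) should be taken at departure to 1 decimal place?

51.3°

Δλ = 43.080° = 0.7519 rad.
y = sin Δλ · cos φ₂ = (0.6830)(0.9983) = 0.6819
x = cos φ₁ sin φ₂ − sin φ₁ cos φ₂ cos Δλ = (0.7232)(0.0583) − (-0.6906)(0.9983)(0.7304) = 0.5457
θ = atan2(y, x) = 51.33°, so the bearing is 51.3°.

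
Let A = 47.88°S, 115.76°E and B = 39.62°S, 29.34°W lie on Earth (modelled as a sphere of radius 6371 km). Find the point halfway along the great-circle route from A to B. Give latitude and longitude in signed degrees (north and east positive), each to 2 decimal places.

The central angle between A and B is δ = 1.5215 rad.
With f = 0.5, the slerp weights are sin((1−f)δ)/sin δ = 0.6903 and sin(fδ)/sin δ = 0.6903.
Weighted sum of the unit vectors: (0.6903)·(-0.2915,0.6040,-0.7417) + (0.6903)·(0.6715,-0.3774,-0.6377) = (0.2623, 0.1564, -0.9522).
Converting back: φ = atan2(z, √(x²+y²)) = -72.22°, λ = atan2(y, x) = 30.81°.

-72.22°, 30.81°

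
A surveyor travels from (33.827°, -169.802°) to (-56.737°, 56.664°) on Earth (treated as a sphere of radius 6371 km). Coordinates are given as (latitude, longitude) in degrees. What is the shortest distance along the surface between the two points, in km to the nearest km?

15701 km

With latitudes φ₁ = 33.827°, φ₂ = -56.737° and longitude difference Δλ = -133.534°:
cos c = sin φ₁ sin φ₂ + cos φ₁ cos φ₂ cos Δλ = (0.5567)(-0.8362) + (0.8307)(0.5485)(-0.6888) = -0.77932,
so c = arccos(-0.77932) = 2.46437 rad.
Distance = R·c = 6371 × 2.4644 ≈ 15701 km.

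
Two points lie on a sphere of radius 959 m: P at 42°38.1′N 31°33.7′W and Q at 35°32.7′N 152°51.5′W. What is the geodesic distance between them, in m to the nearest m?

Let φ₁ = 0.7441 rad, φ₂ = 0.6204 rad, and Δλ = -2.1170 rad.
cos c = sin φ₁ sin φ₂ + cos φ₁ cos φ₂ cos Δλ = (0.6773)(0.5813) + (0.7357)(0.8137)(-0.5195) = 0.08281,
so c = arccos(0.08281) = 1.48790 rad.
Distance = R·c = 959 × 1.4879 ≈ 1427 m.

1427 m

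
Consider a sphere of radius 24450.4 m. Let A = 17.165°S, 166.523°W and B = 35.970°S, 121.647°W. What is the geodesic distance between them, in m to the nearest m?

18707 m

With latitudes φ₁ = -17.165°, φ₂ = -35.970° and longitude difference Δλ = 44.876°:
Haversine: a = sin²(Δφ/2) + cos φ₁ cos φ₂ sin²(Δλ/2) = 0.0267 + (0.9555)(0.8093)(0.1457) = 0.13934.
Central angle c = 2·arcsin(√a) = 0.76510 rad.
Distance = R·c = 24450.4 × 0.7651 ≈ 18707 m.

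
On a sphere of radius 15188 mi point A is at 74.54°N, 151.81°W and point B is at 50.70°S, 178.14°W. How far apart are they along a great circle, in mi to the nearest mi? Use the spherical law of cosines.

In radians: φ₁ = 1.3010, φ₂ = -0.8849, Δλ = -26.330° = -0.4595 rad.
cos c = sin φ₁ sin φ₂ + cos φ₁ cos φ₂ cos Δλ = (0.9638)(-0.7738) + (0.2666)(0.6334)(0.8963) = -0.59452,
so c = arccos(-0.59452) = 2.20746 rad.
Distance = R·c = 15188 × 2.2075 ≈ 33527 mi.

33527 mi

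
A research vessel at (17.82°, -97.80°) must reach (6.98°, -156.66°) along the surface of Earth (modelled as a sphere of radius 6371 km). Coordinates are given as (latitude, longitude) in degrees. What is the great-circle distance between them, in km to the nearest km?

In radians: φ₁ = 0.3110, φ₂ = 0.1218, Δλ = -58.860° = -1.0273 rad.
Haversine: a = sin²(Δφ/2) + cos φ₁ cos φ₂ sin²(Δλ/2) = 0.0089 + (0.9520)(0.9926)(0.2414) = 0.23707.
Central angle c = 2·arcsin(√a) = 1.01707 rad.
Distance = R·c = 6371 × 1.0171 ≈ 6480 km.

6480 km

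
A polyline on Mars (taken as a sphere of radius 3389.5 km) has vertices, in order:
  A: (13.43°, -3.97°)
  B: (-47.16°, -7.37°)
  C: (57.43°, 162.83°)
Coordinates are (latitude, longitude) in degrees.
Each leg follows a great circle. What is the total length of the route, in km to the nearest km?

13535 km

Leg A→B: central angle 1.0588 rad, distance 3588.9 km.
Leg B→C: central angle 2.9345 rad, distance 9946.6 km.
Total: 3588.9 + 9946.6 ≈ 13535 km.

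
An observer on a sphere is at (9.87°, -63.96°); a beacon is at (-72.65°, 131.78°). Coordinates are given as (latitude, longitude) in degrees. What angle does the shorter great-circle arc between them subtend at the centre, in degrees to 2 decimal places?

116.51°

Let φ₁ = 0.1723 rad, φ₂ = -1.2680 rad, and Δλ = -2.8669 rad.
cos c = sin φ₁ sin φ₂ + cos φ₁ cos φ₂ cos Δλ = (0.1714)(-0.9545) + (0.9852)(0.2982)(-0.9625) = -0.44639,
so c = arccos(-0.44639) = 2.03353 rad.
So the angular separation is 116.51°.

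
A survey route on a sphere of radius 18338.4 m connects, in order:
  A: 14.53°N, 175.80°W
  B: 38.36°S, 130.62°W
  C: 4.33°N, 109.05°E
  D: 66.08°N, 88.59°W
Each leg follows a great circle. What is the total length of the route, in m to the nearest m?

93573 m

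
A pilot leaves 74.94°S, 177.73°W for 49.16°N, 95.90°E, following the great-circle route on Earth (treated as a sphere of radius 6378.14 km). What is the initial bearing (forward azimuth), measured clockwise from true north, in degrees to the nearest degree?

With φ₁ = -1.3079, φ₂ = 0.8580, Δλ = -1.5074 rad, the forward-azimuth formula gives
θ = atan2( sin Δλ cos φ₂ , cos φ₁ sin φ₂ − sin φ₁ cos φ₂ cos Δλ ) = atan2(-0.6526, 0.2366) = -70.08°.
Adding 360° brings this into [0°, 360°): 290°.

290°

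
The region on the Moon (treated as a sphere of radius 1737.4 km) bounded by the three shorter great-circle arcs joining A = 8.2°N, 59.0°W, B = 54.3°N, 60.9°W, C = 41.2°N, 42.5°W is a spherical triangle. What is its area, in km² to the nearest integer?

287618 km²

Side lengths (central angles): a = 0.3126, b = 0.6300, c = 0.8050 rad; semiperimeter s = 0.8739.
By l'Huilier's theorem, tan(E/4) = √[tan(s/2) tan((s−a)/2) tan((s−b)/2) tan((s−c)/2)], giving spherical excess E = 0.0953 rad.
Area = E·R² = 0.0953 × (1737.4)² ≈ 287618 km².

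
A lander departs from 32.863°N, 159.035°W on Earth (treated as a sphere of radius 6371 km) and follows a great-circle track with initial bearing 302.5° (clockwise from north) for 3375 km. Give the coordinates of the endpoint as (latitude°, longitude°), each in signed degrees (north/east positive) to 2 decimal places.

Angular distance δ = d/R = 3375/6371 = 0.52974 rad; initial bearing θ = 5.2796 rad.
sin φ₂ = sin φ₁ cos δ + cos φ₁ sin δ cos θ = (0.5426)(0.8629) + (0.8400)(0.5053)(0.5373) = 0.6963, so φ₂ = 44.13°.
Δλ = atan2(sin θ sin δ cos φ₁, cos δ − sin φ₁ sin φ₂) = atan2(-0.3580, 0.4851) = -36.425°.
λ₂ = -159.035° − 36.425° = -195.46° → 164.54° after wrapping to (−180°, 180°].

44.13°, 164.54°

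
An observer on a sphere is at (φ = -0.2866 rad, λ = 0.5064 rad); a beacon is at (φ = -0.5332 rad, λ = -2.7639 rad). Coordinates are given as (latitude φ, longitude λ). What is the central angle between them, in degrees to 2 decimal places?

132.50°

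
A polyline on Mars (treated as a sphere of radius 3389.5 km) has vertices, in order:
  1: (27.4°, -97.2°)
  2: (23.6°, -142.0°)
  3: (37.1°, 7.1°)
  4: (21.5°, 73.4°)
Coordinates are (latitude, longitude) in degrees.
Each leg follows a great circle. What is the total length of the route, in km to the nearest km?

12529 km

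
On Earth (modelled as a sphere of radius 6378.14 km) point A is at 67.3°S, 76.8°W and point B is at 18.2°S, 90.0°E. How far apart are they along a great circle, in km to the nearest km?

10458 km

With latitudes φ₁ = -67.300°, φ₂ = -18.200° and longitude difference Δλ = 166.800°:
cos c = sin φ₁ sin φ₂ + cos φ₁ cos φ₂ cos Δλ = (-0.9225)(-0.3123) + (0.3859)(0.9500)(-0.9736) = -0.06877,
so c = arccos(-0.06877) = 1.63962 rad.
Distance = R·c = 6378.14 × 1.6396 ≈ 10458 km.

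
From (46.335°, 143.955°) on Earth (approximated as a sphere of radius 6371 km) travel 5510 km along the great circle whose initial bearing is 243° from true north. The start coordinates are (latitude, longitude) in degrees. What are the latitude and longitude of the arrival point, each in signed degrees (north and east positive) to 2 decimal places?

13.34°, 99.78°

Angular distance δ = d/R = 5510/6371 = 0.86486 rad; initial bearing θ = 4.2412 rad.
sin φ₂ = sin φ₁ cos δ + cos φ₁ sin δ cos θ = (0.7234)(0.6487) + (0.6904)(0.7610)(-0.4540) = 0.2308, so φ₂ = 13.34°.
Δλ = atan2(sin θ sin δ cos φ₁, cos δ − sin φ₁ sin φ₂) = atan2(-0.4682, 0.4818) = -44.176°.
λ₂ = 143.955° − 44.176° = 99.78°.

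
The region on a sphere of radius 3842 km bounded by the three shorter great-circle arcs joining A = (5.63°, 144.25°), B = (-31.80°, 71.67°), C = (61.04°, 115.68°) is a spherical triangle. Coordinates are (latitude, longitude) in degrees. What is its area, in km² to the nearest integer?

Side lengths (central angles): a = 1.7366, b = 1.0367, c = 1.3679 rad; semiperimeter s = 2.0706.
By l'Huilier's theorem, tan(E/4) = √[tan(s/2) tan((s−a)/2) tan((s−b)/2) tan((s−c)/2)], giving spherical excess E = 0.9548 rad.
Area = E·R² = 0.9548 × (3842)² ≈ 14093790 km².

14093790 km²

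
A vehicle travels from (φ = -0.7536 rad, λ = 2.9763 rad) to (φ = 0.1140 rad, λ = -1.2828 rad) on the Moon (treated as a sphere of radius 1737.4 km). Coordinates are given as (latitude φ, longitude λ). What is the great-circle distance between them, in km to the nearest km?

3435 km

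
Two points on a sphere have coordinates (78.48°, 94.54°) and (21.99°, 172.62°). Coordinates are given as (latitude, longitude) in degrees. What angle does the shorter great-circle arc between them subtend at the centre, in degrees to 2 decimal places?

66.10°

Let φ₁ = 1.3697 rad, φ₂ = 0.3838 rad, and Δλ = 1.3628 rad.
cos c = sin φ₁ sin φ₂ + cos φ₁ cos φ₂ cos Δλ = (0.9799)(0.3744) + (0.1997)(0.9272)(0.2065) = 0.40515,
so c = arccos(0.40515) = 1.15365 rad.
So the angular separation is 66.10°.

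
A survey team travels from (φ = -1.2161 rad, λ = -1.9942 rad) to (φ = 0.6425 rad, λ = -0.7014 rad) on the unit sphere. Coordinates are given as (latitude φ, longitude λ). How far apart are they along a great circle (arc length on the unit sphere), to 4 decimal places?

2.0778

With latitudes φ₁ = -69.677°, φ₂ = 36.813° and longitude difference Δλ = 74.072°:
Haversine: a = sin²(Δφ/2) + cos φ₁ cos φ₂ sin²(Δλ/2) = 0.6419 + (0.3473)(0.8006)(0.3628) = 0.74280.
Central angle c = 2·arcsin(√a) = 2.07784 rad.
On the unit sphere the arc length equals the central angle: 2.0778.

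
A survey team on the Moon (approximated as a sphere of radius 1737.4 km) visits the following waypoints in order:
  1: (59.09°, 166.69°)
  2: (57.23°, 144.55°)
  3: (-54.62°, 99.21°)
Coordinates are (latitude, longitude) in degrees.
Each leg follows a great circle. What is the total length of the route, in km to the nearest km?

Leg 1→2: central angle 0.2054 rad, distance 356.9 km.
Leg 2→3: central angle 2.0548 rad, distance 3569.9 km.
Total: 356.9 + 3569.9 ≈ 3927 km.

3927 km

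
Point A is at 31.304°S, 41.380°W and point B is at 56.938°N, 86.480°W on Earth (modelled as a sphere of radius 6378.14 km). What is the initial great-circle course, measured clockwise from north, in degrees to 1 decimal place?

Δλ = -45.100° = -0.7871 rad.
y = sin Δλ · cos φ₂ = (-0.7083)(0.5455) = -0.3864
x = cos φ₁ sin φ₂ − sin φ₁ cos φ₂ cos Δλ = (0.8544)(0.8381) − (-0.5196)(0.5455)(0.7059) = 0.9162
θ = atan2(y, x) = -22.87°; adding 360° gives 337.1°.

337.1°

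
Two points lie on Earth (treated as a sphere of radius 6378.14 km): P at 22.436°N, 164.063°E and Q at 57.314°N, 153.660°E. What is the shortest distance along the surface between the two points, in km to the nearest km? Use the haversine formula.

3973 km

In radians: φ₁ = 0.3916, φ₂ = 1.0003, Δλ = -10.403° = -0.1816 rad.
Haversine: a = sin²(Δφ/2) + cos φ₁ cos φ₂ sin²(Δλ/2) = 0.0898 + (0.9243)(0.5400)(0.0082) = 0.09392.
Central angle c = 2·arcsin(√a) = 0.62294 rad.
Distance = R·c = 6378.14 × 0.6229 ≈ 3973 km.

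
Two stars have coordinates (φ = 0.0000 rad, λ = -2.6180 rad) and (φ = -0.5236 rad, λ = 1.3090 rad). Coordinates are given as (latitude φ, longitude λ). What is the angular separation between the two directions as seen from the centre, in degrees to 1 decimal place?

With latitudes φ₁ = 0.000°, φ₂ = -30.000° and longitude difference Δλ = -134.999°:
cos c = sin φ₁ sin φ₂ + cos φ₁ cos φ₂ cos Δλ = (0.0000)(-0.5000) + (1.0000)(0.8660)(-0.7071) = -0.61237,
so c = arccos(-0.61237) = 2.22985 rad.
So the angular separation is 127.8°.

127.8°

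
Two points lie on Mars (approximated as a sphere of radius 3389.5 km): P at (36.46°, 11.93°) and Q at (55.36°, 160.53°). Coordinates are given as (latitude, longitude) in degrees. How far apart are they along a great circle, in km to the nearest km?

4989 km

With latitudes φ₁ = 36.460°, φ₂ = 55.360° and longitude difference Δλ = 148.600°:
Haversine: a = sin²(Δφ/2) + cos φ₁ cos φ₂ sin²(Δλ/2) = 0.0270 + (0.8043)(0.5684)(0.9268) = 0.45064.
Central angle c = 2·arcsin(√a) = 1.47192 rad.
Distance = R·c = 3389.5 × 1.4719 ≈ 4989 km.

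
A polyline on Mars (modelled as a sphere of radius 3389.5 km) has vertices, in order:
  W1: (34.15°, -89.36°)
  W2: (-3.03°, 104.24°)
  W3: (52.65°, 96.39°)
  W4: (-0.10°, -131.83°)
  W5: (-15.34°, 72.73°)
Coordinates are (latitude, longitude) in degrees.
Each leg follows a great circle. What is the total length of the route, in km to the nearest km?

Leg W1→W2: central angle 2.5552 rad, distance 8660.7 km.
Leg W2→W3: central angle 0.9787 rad, distance 3317.2 km.
Leg W3→W4: central angle 1.9884 rad, distance 6739.8 km.
Leg W4→W5: central angle 2.6397 rad, distance 8947.2 km.
Total: 8660.7 + 3317.2 + 6739.8 + 8947.2 ≈ 27665 km.

27665 km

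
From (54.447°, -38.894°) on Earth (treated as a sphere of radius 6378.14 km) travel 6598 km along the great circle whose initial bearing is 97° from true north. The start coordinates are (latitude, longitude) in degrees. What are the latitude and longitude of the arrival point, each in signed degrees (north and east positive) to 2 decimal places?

20.78°, 26.97°

Angular distance δ = d/R = 6598/6378.14 = 1.03447 rad; initial bearing θ = 1.6930 rad.
sin φ₂ = sin φ₁ cos δ + cos φ₁ sin δ cos θ = (0.8136)(0.5110) + (0.5815)(0.8596)(-0.1219) = 0.3548, so φ₂ = 20.78°.
Δλ = atan2(sin θ sin δ cos φ₁, cos δ − sin φ₁ sin φ₂) = atan2(0.4961, 0.2223) = 65.861°.
λ₂ = -38.894° + 65.861° = 26.97°.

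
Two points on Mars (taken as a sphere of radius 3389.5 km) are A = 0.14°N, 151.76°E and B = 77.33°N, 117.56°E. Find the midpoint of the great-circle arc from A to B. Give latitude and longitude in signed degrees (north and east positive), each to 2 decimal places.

Central angle δ = 1.3860 rad. Interpolating on the sphere with fraction f = 0.5:
P = [sin((1−f)δ)·A + sin(fδ)·B] / sin δ = 0.6499·A + 0.6499·B in Cartesian coordinates,
giving P = (-0.6385, 0.4339, 0.6357), i.e. latitude 39.47°, longitude 145.80°.

39.47°, 145.80°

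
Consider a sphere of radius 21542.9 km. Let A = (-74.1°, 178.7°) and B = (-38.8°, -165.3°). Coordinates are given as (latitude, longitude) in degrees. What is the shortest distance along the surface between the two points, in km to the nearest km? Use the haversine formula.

In radians: φ₁ = -1.2933, φ₂ = -0.6772, Δλ = 16.000° = 0.2793 rad.
Haversine: a = sin²(Δφ/2) + cos φ₁ cos φ₂ sin²(Δλ/2) = 0.0919 + (0.2740)(0.7793)(0.0194) = 0.09607.
Central angle c = 2·arcsin(√a) = 0.63027 rad.
Distance = R·c = 21542.9 × 0.6303 ≈ 13578 km.

13578 km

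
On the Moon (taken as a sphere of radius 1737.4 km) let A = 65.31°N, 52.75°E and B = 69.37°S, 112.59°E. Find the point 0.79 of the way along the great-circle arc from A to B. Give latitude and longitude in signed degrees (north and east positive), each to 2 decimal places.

-42.16°, 90.15°

The central angle between A and B is δ = 2.4597 rad.
With f = 0.79, the slerp weights are sin((1−f)δ)/sin δ = 0.7836 and sin(fδ)/sin δ = 1.4779.
Weighted sum of the unit vectors: (0.7836)·(0.2528,0.3325,0.9086) + (1.4779)·(-0.1353,0.3253,-0.9359) = (-0.0019, 0.7413, -0.6712).
Converting back: φ = atan2(z, √(x²+y²)) = -42.16°, λ = atan2(y, x) = 90.15°.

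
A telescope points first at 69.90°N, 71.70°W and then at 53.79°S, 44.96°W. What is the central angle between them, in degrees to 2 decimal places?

125.20°

In radians: φ₁ = 1.2200, φ₂ = -0.9388, Δλ = 26.740° = 0.4667 rad.
cos c = sin φ₁ sin φ₂ + cos φ₁ cos φ₂ cos Δλ = (0.9391)(-0.8069) + (0.3437)(0.5907)(0.8931) = -0.57641,
so c = arccos(-0.57641) = 2.18513 rad.
So the angular separation is 125.20°.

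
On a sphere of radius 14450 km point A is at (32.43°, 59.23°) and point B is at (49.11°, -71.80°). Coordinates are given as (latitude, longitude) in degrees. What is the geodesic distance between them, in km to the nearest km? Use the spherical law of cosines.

With latitudes φ₁ = 32.430°, φ₂ = 49.110° and longitude difference Δλ = -131.030°:
cos c = sin φ₁ sin φ₂ + cos φ₁ cos φ₂ cos Δλ = (0.5363)(0.7560) + (0.8440)(0.6546)(-0.6565) = 0.04270,
so c = arccos(0.04270) = 1.52809 rad.
Distance = R·c = 14450 × 1.5281 ≈ 22081 km.

22081 km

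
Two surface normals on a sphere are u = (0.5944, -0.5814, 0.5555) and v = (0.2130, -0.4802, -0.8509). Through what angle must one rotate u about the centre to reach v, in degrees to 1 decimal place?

u·v = -0.0669; |u| = 1.0000, |v| = 1.0000.
cos θ = (u·v)/(|u||v|) = -0.0669, so θ = 93.8°.

93.8°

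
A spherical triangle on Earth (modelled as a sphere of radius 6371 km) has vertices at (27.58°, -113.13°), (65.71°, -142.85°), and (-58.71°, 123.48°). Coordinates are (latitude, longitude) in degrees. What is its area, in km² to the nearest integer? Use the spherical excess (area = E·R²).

Side lengths (central angles): a = 2.4858, b = 2.2771, c = 0.7397 rad; semiperimeter s = 2.7513.
By l'Huilier's theorem, tan(E/4) = √[tan(s/2) tan((s−a)/2) tan((s−b)/2) tan((s−c)/2)], giving spherical excess E = 1.8784 rad.
Area = E·R² = 1.8784 × (6371)² ≈ 76244130 km².

76244130 km²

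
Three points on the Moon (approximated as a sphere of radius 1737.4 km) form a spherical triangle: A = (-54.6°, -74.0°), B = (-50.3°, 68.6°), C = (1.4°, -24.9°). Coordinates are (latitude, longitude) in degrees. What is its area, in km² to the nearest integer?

2929101 km²

Side lengths (central angles): a = 1.6286, b = 1.2033, c = 1.2311 rad; semiperimeter s = 2.0315.
By l'Huilier's theorem, tan(E/4) = √[tan(s/2) tan((s−a)/2) tan((s−b)/2) tan((s−c)/2)], giving spherical excess E = 0.9704 rad.
Area = E·R² = 0.9704 × (1737.4)² ≈ 2929101 km².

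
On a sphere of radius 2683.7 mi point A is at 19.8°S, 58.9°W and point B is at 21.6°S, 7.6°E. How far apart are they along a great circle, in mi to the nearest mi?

2892 mi

With latitudes φ₁ = -19.800°, φ₂ = -21.600° and longitude difference Δλ = 66.500°:
cos c = sin φ₁ sin φ₂ + cos φ₁ cos φ₂ cos Δλ = (-0.3387)(-0.3681) + (0.9409)(0.9298)(0.3987) = 0.47353,
so c = arccos(0.47353) = 1.07751 rad.
Distance = R·c = 2683.7 × 1.0775 ≈ 2892 mi.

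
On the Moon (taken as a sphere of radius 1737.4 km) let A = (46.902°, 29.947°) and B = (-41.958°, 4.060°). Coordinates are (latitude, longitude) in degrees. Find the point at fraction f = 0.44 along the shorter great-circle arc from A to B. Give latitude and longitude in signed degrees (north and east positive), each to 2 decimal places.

Central angle δ = 1.6019 rad. Interpolating on the sphere with fraction f = 0.44:
P = [sin((1−f)δ)·A + sin(fδ)·B] / sin δ = 0.7819·A + 0.6482·B in Cartesian coordinates,
giving P = (0.9437, 0.3008, 0.1375), i.e. latitude 7.90°, longitude 17.68°.

7.90°, 17.68°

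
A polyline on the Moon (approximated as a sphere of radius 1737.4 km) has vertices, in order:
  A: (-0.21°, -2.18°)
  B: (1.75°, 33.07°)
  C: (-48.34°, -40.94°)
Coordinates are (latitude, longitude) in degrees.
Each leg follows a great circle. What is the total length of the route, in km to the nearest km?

3520 km

Leg A→B: central angle 0.6161 rad, distance 1070.4 km.
Leg B→C: central angle 1.4099 rad, distance 2449.6 km.
Total: 1070.4 + 2449.6 ≈ 3520 km.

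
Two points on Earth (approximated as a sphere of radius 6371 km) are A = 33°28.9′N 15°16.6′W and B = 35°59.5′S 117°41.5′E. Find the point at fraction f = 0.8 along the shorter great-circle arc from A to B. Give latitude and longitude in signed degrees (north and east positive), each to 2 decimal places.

-26.60°, 86.23°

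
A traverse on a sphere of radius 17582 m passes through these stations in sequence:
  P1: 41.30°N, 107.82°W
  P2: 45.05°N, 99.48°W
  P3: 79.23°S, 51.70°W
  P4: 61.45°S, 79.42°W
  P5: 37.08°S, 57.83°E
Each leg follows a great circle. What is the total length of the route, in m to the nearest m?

Leg P1→P2: central angle 0.1246 rad, distance 2190.9 m.
Leg P2→P3: central angle 2.2225 rad, distance 39076.0 m.
Leg P3→P4: central angle 0.3423 rad, distance 6018.3 m.
Leg P4→P5: central angle 1.3185 rad, distance 23181.9 m.
Total: 2190.9 + 39076.0 + 6018.3 + 23181.9 ≈ 70467 m.

70467 m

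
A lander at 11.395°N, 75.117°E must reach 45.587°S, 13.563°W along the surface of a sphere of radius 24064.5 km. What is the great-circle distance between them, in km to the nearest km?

With latitudes φ₁ = 11.395°, φ₂ = -45.587° and longitude difference Δλ = -88.680°:
cos c = sin φ₁ sin φ₂ + cos φ₁ cos φ₂ cos Δλ = (0.1976)(-0.7143) + (0.9803)(0.6998)(0.0230) = -0.12532,
so c = arccos(-0.12532) = 1.69645 rad.
Distance = R·c = 24064.5 × 1.6965 ≈ 40824 km.

40824 km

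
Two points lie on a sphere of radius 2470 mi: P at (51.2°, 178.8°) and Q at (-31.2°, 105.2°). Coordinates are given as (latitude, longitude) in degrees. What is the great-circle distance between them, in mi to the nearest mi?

Let φ₁ = 0.8936 rad, φ₂ = -0.5445 rad, and Δλ = -1.2846 rad.
cos c = sin φ₁ sin φ₂ + cos φ₁ cos φ₂ cos Δλ = (0.7793)(-0.5180) + (0.6266)(0.8554)(0.2823) = -0.25239,
so c = arccos(-0.25239) = 1.82595 rad.
Distance = R·c = 2470 × 1.8259 ≈ 4510 mi.

4510 mi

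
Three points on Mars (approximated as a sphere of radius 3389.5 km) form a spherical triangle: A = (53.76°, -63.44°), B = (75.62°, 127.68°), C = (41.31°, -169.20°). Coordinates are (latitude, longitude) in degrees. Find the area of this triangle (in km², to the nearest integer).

Side lengths (central angles): a = 0.7615, b = 1.1463, c = 0.8799 rad; semiperimeter s = 1.3939.
By l'Huilier's theorem, tan(E/4) = √[tan(s/2) tan((s−a)/2) tan((s−b)/2) tan((s−c)/2)], giving spherical excess E = 0.3774 rad.
Area = E·R² = 0.3774 × (3389.5)² ≈ 4335458 km².

4335458 km²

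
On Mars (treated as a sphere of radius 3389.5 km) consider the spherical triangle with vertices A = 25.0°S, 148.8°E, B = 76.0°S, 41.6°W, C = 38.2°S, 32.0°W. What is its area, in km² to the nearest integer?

423558 km²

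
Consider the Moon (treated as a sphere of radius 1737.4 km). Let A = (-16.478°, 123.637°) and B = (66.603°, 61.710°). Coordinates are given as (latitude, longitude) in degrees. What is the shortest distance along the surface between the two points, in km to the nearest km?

Let φ₁ = -0.2876 rad, φ₂ = 1.1624 rad, and Δλ = -1.0808 rad.
cos c = sin φ₁ sin φ₂ + cos φ₁ cos φ₂ cos Δλ = (-0.2836)(0.9178) + (0.9589)(0.3971)(0.4706) = -0.08113,
so c = arccos(-0.08113) = 1.65201 rad.
Distance = R·c = 1737.4 × 1.6520 ≈ 2870 km.

2870 km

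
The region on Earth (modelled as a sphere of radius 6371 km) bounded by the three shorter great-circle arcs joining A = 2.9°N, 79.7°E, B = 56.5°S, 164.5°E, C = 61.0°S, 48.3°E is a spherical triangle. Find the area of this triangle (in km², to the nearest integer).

27579712 km²

Side lengths (central angles): a = 0.9132, b = 1.1928, c = 1.5630 rad; semiperimeter s = 1.8345.
By l'Huilier's theorem, tan(E/4) = √[tan(s/2) tan((s−a)/2) tan((s−b)/2) tan((s−c)/2)], giving spherical excess E = 0.6795 rad.
Area = E·R² = 0.6795 × (6371)² ≈ 27579712 km².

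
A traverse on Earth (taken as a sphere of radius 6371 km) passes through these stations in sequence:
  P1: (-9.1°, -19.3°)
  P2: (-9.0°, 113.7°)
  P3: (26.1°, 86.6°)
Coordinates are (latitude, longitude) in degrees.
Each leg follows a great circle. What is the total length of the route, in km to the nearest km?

19315 km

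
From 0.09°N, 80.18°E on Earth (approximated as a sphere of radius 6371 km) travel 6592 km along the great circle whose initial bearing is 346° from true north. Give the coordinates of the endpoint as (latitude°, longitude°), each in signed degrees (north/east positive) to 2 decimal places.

Angular distance δ = d/R = 6592/6371 = 1.03469 rad; initial bearing θ = 6.0388 rad.
sin φ₂ = sin φ₁ cos δ + cos φ₁ sin δ cos θ = (0.0016)(0.5108) + (1.0000)(0.8597)(0.9703) = 0.8350, so φ₂ = 56.61°.
Δλ = atan2(sin θ sin δ cos φ₁, cos δ − sin φ₁ sin φ₂) = atan2(-0.2080, 0.5095) = -22.206°.
λ₂ = 80.180° − 22.206° = 57.97°.

56.61°, 57.97°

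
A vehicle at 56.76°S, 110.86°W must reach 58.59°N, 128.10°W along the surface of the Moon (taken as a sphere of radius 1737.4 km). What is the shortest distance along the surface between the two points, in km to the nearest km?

Let φ₁ = -0.9906 rad, φ₂ = 1.0226 rad, and Δλ = -0.3009 rad.
cos c = sin φ₁ sin φ₂ + cos φ₁ cos φ₂ cos Δλ = (-0.8364)(0.8535) + (0.5481)(0.5212)(0.9551) = -0.44098,
so c = arccos(-0.44098) = 2.02749 rad.
Distance = R·c = 1737.4 × 2.0275 ≈ 3523 km.

3523 km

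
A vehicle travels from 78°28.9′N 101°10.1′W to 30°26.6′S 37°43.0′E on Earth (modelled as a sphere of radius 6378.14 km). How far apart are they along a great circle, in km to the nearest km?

With latitudes φ₁ = 78.482°, φ₂ = -30.443° and longitude difference Δλ = 138.885°:
cos c = sin φ₁ sin φ₂ + cos φ₁ cos φ₂ cos Δλ = (0.9799)(-0.5067) + (0.1997)(0.8621)(-0.7534) = -0.62618,
so c = arccos(-0.62618) = 2.24744 rad.
Distance = R·c = 6378.14 × 2.2474 ≈ 14334 km.

14334 km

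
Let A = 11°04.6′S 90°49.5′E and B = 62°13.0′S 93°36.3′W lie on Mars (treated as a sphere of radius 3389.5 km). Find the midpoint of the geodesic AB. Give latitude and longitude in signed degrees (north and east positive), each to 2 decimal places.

-64.32°, 94.81°

Central angle δ = 1.8610 rad. Interpolating on the sphere with fraction f = 0.5:
P = [sin((1−f)δ)·A + sin(fδ)·B] / sin δ = 0.8369·A + 0.8369·B in Cartesian coordinates,
giving P = (-0.0364, 0.4319, -0.9012), i.e. latitude -64.32°, longitude 94.81°.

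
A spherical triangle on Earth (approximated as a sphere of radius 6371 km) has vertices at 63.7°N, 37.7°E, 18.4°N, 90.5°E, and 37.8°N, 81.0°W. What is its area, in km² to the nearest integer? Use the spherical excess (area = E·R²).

Side lengths (central angles): a = 2.1508, b = 1.1796, c = 1.0037 rad; semiperimeter s = 2.1671.
By l'Huilier's theorem, tan(E/4) = √[tan(s/2) tan((s−a)/2) tan((s−b)/2) tan((s−c)/2)], giving spherical excess E = 0.2939 rad.
Area = E·R² = 0.2939 × (6371)² ≈ 11928197 km².

11928197 km²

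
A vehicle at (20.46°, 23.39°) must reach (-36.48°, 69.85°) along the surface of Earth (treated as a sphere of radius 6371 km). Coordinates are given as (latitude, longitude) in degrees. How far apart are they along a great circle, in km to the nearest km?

In radians: φ₁ = 0.3571, φ₂ = -0.6367, Δλ = 46.460° = 0.8109 rad.
cos c = sin φ₁ sin φ₂ + cos φ₁ cos φ₂ cos Δλ = (0.3496)(-0.5945) + (0.9369)(0.8041)(0.6889) = 0.31112,
so c = arccos(0.31112) = 1.25442 rad.
Distance = R·c = 6371 × 1.2544 ≈ 7992 km.

7992 km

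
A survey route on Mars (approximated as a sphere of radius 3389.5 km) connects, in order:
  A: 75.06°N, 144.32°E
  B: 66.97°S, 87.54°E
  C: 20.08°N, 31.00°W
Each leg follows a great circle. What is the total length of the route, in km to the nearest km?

15733 km

Leg A→B: central angle 2.5570 rad, distance 8666.9 km.
Leg B→C: central angle 2.0846 rad, distance 7065.8 km.
Total: 8666.9 + 7065.8 ≈ 15733 km.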